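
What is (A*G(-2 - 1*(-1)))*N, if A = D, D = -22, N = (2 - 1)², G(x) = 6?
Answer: -132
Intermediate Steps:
N = 1 (N = 1² = 1)
A = -22
(A*G(-2 - 1*(-1)))*N = -22*6*1 = -132*1 = -132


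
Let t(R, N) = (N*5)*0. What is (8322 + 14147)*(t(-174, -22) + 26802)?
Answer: 602214138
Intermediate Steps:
t(R, N) = 0 (t(R, N) = (5*N)*0 = 0)
(8322 + 14147)*(t(-174, -22) + 26802) = (8322 + 14147)*(0 + 26802) = 22469*26802 = 602214138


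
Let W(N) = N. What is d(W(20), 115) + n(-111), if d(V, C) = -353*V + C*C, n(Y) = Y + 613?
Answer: 6667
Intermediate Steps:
n(Y) = 613 + Y
d(V, C) = C**2 - 353*V (d(V, C) = -353*V + C**2 = C**2 - 353*V)
d(W(20), 115) + n(-111) = (115**2 - 353*20) + (613 - 111) = (13225 - 7060) + 502 = 6165 + 502 = 6667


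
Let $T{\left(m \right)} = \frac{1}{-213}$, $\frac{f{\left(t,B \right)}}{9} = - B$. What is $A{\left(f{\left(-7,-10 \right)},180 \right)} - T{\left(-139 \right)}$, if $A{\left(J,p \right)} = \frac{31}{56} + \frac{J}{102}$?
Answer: $\frac{292123}{202776} \approx 1.4406$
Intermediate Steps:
$f{\left(t,B \right)} = - 9 B$ ($f{\left(t,B \right)} = 9 \left(- B\right) = - 9 B$)
$T{\left(m \right)} = - \frac{1}{213}$
$A{\left(J,p \right)} = \frac{31}{56} + \frac{J}{102}$ ($A{\left(J,p \right)} = 31 \cdot \frac{1}{56} + J \frac{1}{102} = \frac{31}{56} + \frac{J}{102}$)
$A{\left(f{\left(-7,-10 \right)},180 \right)} - T{\left(-139 \right)} = \left(\frac{31}{56} + \frac{\left(-9\right) \left(-10\right)}{102}\right) - - \frac{1}{213} = \left(\frac{31}{56} + \frac{1}{102} \cdot 90\right) + \frac{1}{213} = \left(\frac{31}{56} + \frac{15}{17}\right) + \frac{1}{213} = \frac{1367}{952} + \frac{1}{213} = \frac{292123}{202776}$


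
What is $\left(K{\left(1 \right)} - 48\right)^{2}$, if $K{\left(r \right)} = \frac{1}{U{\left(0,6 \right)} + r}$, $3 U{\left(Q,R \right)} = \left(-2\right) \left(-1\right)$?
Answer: $\frac{56169}{25} \approx 2246.8$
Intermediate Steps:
$U{\left(Q,R \right)} = \frac{2}{3}$ ($U{\left(Q,R \right)} = \frac{\left(-2\right) \left(-1\right)}{3} = \frac{1}{3} \cdot 2 = \frac{2}{3}$)
$K{\left(r \right)} = \frac{1}{\frac{2}{3} + r}$
$\left(K{\left(1 \right)} - 48\right)^{2} = \left(\frac{3}{2 + 3 \cdot 1} - 48\right)^{2} = \left(\frac{3}{2 + 3} - 48\right)^{2} = \left(\frac{3}{5} - 48\right)^{2} = \left(- \frac{237}{5}\right)^{2} = \frac{56169}{25}$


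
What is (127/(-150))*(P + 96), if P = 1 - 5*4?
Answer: -9779/150 ≈ -65.193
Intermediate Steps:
P = -19 (P = 1 - 20 = -19)
(127/(-150))*(P + 96) = (127/(-150))*(-19 + 96) = (127*(-1/150))*77 = -127/150*77 = -9779/150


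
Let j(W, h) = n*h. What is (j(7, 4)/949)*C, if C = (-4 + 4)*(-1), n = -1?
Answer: 0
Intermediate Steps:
j(W, h) = -h
C = 0 (C = 0*(-1) = 0)
(j(7, 4)/949)*C = (-1*4/949)*0 = -4*1/949*0 = -4/949*0 = 0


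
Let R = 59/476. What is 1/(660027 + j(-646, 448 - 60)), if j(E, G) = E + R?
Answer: 476/313865415 ≈ 1.5166e-6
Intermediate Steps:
R = 59/476 (R = 59*(1/476) = 59/476 ≈ 0.12395)
j(E, G) = 59/476 + E (j(E, G) = E + 59/476 = 59/476 + E)
1/(660027 + j(-646, 448 - 60)) = 1/(660027 + (59/476 - 646)) = 1/(660027 - 307437/476) = 1/(313865415/476) = 476/313865415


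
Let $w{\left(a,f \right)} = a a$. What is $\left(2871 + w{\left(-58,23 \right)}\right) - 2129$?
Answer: $4106$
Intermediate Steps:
$w{\left(a,f \right)} = a^{2}$
$\left(2871 + w{\left(-58,23 \right)}\right) - 2129 = \left(2871 + \left(-58\right)^{2}\right) - 2129 = \left(2871 + 3364\right) - 2129 = 6235 - 2129 = 4106$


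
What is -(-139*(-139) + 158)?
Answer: -19479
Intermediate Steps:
-(-139*(-139) + 158) = -(19321 + 158) = -1*19479 = -19479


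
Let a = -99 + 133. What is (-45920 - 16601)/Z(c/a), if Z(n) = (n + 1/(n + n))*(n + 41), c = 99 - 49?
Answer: -451714225/555579 ≈ -813.05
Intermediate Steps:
a = 34
c = 50
Z(n) = (41 + n)*(n + 1/(2*n)) (Z(n) = (n + 1/(2*n))*(41 + n) = (41 + n)*(n + 1/(2*n)))
(-45920 - 16601)/Z(c/a) = (-45920 - 16601)/(½ + (50/34)² + 41*(50/34) + 41/(2*((50/34)))) = -62521/(½ + (50*(1/34))² + 41*(50*(1/34)) + 41/(2*((50*(1/34))))) = -62521/(½ + (25/17)² + 41*(25/17) + 41/(2*(25/17))) = -62521/(½ + 625/289 + 1025/17 + (41/2)*(17/25)) = -62521/(½ + 625/289 + 1025/17 + 697/50) = -62521/555579/7225 = -62521*7225/555579 = -451714225/555579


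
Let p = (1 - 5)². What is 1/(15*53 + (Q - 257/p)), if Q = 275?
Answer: 16/16863 ≈ 0.00094882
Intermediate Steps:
p = 16 (p = (-4)² = 16)
1/(15*53 + (Q - 257/p)) = 1/(15*53 + (275 - 257/16)) = 1/(795 + (275 - 257/16)) = 1/(795 + 4143/16) = 1/(16863/16) = 16/16863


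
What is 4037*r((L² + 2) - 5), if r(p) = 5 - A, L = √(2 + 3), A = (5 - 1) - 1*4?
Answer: 20185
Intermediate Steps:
A = 0 (A = 4 - 4 = 0)
L = √5 ≈ 2.2361
r(p) = 5 (r(p) = 5 - 1*0 = 5 + 0 = 5)
4037*r((L² + 2) - 5) = 4037*5 = 20185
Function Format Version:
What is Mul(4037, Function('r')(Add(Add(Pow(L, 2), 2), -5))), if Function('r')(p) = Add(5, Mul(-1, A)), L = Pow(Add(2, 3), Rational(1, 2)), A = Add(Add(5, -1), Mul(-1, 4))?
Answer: 20185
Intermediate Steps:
A = 0 (A = Add(4, -4) = 0)
L = Pow(5, Rational(1, 2)) ≈ 2.2361
Function('r')(p) = 5 (Function('r')(p) = Add(5, Mul(-1, 0)) = Add(5, 0) = 5)
Mul(4037, Function('r')(Add(Add(Pow(L, 2), 2), -5))) = Mul(4037, 5) = 20185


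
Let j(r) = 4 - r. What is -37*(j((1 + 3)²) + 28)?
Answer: -592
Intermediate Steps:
-37*(j((1 + 3)²) + 28) = -37*((4 - (1 + 3)²) + 28) = -37*((4 - 1*4²) + 28) = -37*((4 - 1*16) + 28) = -37*((4 - 16) + 28) = -37*(-12 + 28) = -37*16 = -592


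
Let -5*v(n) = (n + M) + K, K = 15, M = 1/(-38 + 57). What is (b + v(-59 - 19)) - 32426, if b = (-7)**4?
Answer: -2851179/95 ≈ -30012.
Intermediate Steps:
b = 2401
M = 1/19 ≈ 0.052632
v(n) = -286/95 - n/5 (v(n) = -((n + 1/19) + 15)/5 = -((1/19 + n) + 15)/5 = -(286/19 + n)/5 = -286/95 - n/5)
(b + v(-59 - 19)) - 32426 = (2401 + (-286/95 - (-59 - 19)/5)) - 32426 = (2401 + (-286/95 - 1/5*(-78))) - 32426 = (2401 + (-286/95 + 78/5)) - 32426 = (2401 + 1196/95) - 32426 = 229291/95 - 32426 = -2851179/95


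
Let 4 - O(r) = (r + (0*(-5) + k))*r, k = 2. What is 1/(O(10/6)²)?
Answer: 81/361 ≈ 0.22438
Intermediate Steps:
O(r) = 4 - r*(2 + r) (O(r) = 4 - (r + (0*(-5) + 2))*r = 4 - (r + (0 + 2))*r = 4 - (r + 2)*r = 4 - (2 + r)*r = 4 - r*(2 + r))
1/(O(10/6)²) = 1/((4 - (10/6)² - 20/6)²) = 1/((4 - (10*(⅙))² - 20/6)²) = 1/((4 - (5/3)² - 2*5/3)²) = 1/((4 - 1*25/9 - 10/3)²) = 1/((4 - 25/9 - 10/3)²) = 1/((-19/9)²) = 1/(361/81) = 81/361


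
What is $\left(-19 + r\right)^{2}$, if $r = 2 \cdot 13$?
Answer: $49$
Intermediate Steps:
$r = 26$
$\left(-19 + r\right)^{2} = \left(-19 + 26\right)^{2} = 7^{2} = 49$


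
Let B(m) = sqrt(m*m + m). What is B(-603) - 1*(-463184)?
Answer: 463184 + 3*sqrt(40334) ≈ 4.6379e+5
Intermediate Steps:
B(m) = sqrt(m + m**2) (B(m) = sqrt(m**2 + m) = sqrt(m + m**2))
B(-603) - 1*(-463184) = sqrt(-603*(1 - 603)) - 1*(-463184) = sqrt(-603*(-602)) + 463184 = sqrt(363006) + 463184 = 3*sqrt(40334) + 463184 = 463184 + 3*sqrt(40334)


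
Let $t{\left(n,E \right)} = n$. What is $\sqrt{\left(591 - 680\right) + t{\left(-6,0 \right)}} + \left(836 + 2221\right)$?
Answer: $3057 + i \sqrt{95} \approx 3057.0 + 9.7468 i$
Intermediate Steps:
$\sqrt{\left(591 - 680\right) + t{\left(-6,0 \right)}} + \left(836 + 2221\right) = \sqrt{\left(591 - 680\right) - 6} + \left(836 + 2221\right) = \sqrt{-89 - 6} + 3057 = \sqrt{-95} + 3057 = i \sqrt{95} + 3057 = 3057 + i \sqrt{95}$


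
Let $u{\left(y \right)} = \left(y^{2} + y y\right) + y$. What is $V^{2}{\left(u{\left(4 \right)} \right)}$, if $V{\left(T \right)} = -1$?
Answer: $1$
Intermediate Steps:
$u{\left(y \right)} = y + 2 y^{2}$ ($u{\left(y \right)} = \left(y^{2} + y^{2}\right) + y = 2 y^{2} + y = y + 2 y^{2}$)
$V^{2}{\left(u{\left(4 \right)} \right)} = \left(-1\right)^{2} = 1$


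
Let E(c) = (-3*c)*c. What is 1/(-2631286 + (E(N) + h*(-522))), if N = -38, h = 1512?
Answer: -1/3424882 ≈ -2.9198e-7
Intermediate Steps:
E(c) = -3*c²
1/(-2631286 + (E(N) + h*(-522))) = 1/(-2631286 + (-3*(-38)² + 1512*(-522))) = 1/(-2631286 + (-3*1444 - 789264)) = 1/(-2631286 + (-4332 - 789264)) = 1/(-2631286 - 793596) = 1/(-3424882) = -1/3424882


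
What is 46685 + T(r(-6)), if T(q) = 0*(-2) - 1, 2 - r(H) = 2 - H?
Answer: 46684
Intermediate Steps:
r(H) = H (r(H) = 2 - (2 - H) = 2 + (-2 + H) = H)
T(q) = -1 (T(q) = 0 - 1 = -1)
46685 + T(r(-6)) = 46685 - 1 = 46684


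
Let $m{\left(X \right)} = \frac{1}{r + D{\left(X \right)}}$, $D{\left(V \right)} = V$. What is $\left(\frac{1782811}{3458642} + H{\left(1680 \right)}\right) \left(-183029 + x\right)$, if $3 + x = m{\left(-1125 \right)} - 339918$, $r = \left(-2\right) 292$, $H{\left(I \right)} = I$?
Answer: $- \frac{5194578996169546421}{5910819178} \approx -8.7883 \cdot 10^{8}$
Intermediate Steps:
$r = -584$
$m{\left(X \right)} = \frac{1}{-584 + X}$
$x = - \frac{580924990}{1709}$ ($x = -3 + \left(\frac{1}{-584 - 1125} - 339918\right) = -3 - \left(339918 - \frac{1}{-1709}\right) = -3 - \frac{580919863}{1709} = - \frac{580924990}{1709} \approx -3.3992 \cdot 10^{5}$)
$\left(\frac{1782811}{3458642} + H{\left(1680 \right)}\right) \left(-183029 + x\right) = \left(\frac{1782811}{3458642} + 1680\right) \left(-183029 - \frac{580924990}{1709}\right) = \left(1782811 \cdot \frac{1}{3458642} + 1680\right) \left(- \frac{893721551}{1709}\right) = \left(\frac{1782811}{3458642} + 1680\right) \left(- \frac{893721551}{1709}\right) = \frac{5812301371}{3458642} \left(- \frac{893721551}{1709}\right) = - \frac{5194578996169546421}{5910819178}$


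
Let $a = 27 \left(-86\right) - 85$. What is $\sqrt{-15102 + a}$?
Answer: $i \sqrt{17509} \approx 132.32 i$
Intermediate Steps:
$a = -2407$ ($a = -2322 - 85 = -2407$)
$\sqrt{-15102 + a} = \sqrt{-15102 - 2407} = \sqrt{-17509} = i \sqrt{17509}$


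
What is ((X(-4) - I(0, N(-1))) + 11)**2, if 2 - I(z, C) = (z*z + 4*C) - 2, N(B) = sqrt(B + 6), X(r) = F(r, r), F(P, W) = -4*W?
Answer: 609 + 184*sqrt(5) ≈ 1020.4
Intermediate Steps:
X(r) = -4*r
N(B) = sqrt(6 + B)
I(z, C) = 4 - z**2 - 4*C (I(z, C) = 2 - ((z*z + 4*C) - 2) = 2 - ((z**2 + 4*C) - 2) = 2 - (-2 + z**2 + 4*C) = 2 + (2 - z**2 - 4*C) = 4 - z**2 - 4*C)
((X(-4) - I(0, N(-1))) + 11)**2 = ((-4*(-4) - (4 - 1*0**2 - 4*sqrt(6 - 1))) + 11)**2 = ((16 - (4 - 1*0 - 4*sqrt(5))) + 11)**2 = ((16 - (4 + 0 - 4*sqrt(5))) + 11)**2 = ((16 - (4 - 4*sqrt(5))) + 11)**2 = ((16 + (-4 + 4*sqrt(5))) + 11)**2 = ((12 + 4*sqrt(5)) + 11)**2 = (23 + 4*sqrt(5))**2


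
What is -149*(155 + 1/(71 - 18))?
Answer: -1224184/53 ≈ -23098.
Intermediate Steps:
-149*(155 + 1/(71 - 18)) = -149*(155 + 1/53) = -149*8216/53 = -1224184/53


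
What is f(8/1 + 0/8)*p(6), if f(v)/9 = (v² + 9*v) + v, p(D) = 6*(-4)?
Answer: -31104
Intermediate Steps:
p(D) = -24
f(v) = 9*v² + 90*v (f(v) = 9*((v² + 9*v) + v) = 9*(v² + 10*v) = 9*v² + 90*v)
f(8/1 + 0/8)*p(6) = (9*(8/1 + 0/8)*(10 + (8/1 + 0/8)))*(-24) = (9*(8*1 + 0*(⅛))*(10 + (8*1 + 0*(⅛))))*(-24) = (9*(8 + 0)*(10 + (8 + 0)))*(-24) = (9*8*(10 + 8))*(-24) = (9*8*18)*(-24) = 1296*(-24) = -31104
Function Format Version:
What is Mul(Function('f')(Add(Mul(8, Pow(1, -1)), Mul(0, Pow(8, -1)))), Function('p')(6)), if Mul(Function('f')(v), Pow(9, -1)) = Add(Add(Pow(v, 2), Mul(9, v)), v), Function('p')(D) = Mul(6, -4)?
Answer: -31104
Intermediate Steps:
Function('p')(D) = -24
Function('f')(v) = Add(Mul(9, Pow(v, 2)), Mul(90, v)) (Function('f')(v) = Mul(9, Add(Add(Pow(v, 2), Mul(9, v)), v)) = Mul(9, Add(Pow(v, 2), Mul(10, v))) = Add(Mul(9, Pow(v, 2)), Mul(90, v)))
Mul(Function('f')(Add(Mul(8, Pow(1, -1)), Mul(0, Pow(8, -1)))), Function('p')(6)) = Mul(Mul(9, Add(Mul(8, Pow(1, -1)), Mul(0, Pow(8, -1))), Add(10, Add(Mul(8, Pow(1, -1)), Mul(0, Pow(8, -1))))), -24) = Mul(Mul(9, Add(Mul(8, 1), Mul(0, Rational(1, 8))), Add(10, Add(Mul(8, 1), Mul(0, Rational(1, 8))))), -24) = Mul(Mul(9, Add(8, 0), Add(10, Add(8, 0))), -24) = Mul(Mul(9, 8, Add(10, 8)), -24) = Mul(Mul(9, 8, 18), -24) = Mul(1296, -24) = -31104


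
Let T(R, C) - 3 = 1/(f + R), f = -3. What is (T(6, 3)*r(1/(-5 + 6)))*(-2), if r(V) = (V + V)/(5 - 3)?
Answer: -20/3 ≈ -6.6667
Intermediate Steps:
T(R, C) = 3 + 1/(-3 + R)
r(V) = V (r(V) = (2*V)/2 = (2*V)*(1/2) = V)
(T(6, 3)*r(1/(-5 + 6)))*(-2) = (((-8 + 3*6)/(-3 + 6))/(-5 + 6))*(-2) = (((-8 + 18)/3)/1)*(-2) = (((1/3)*10)*1)*(-2) = ((10/3)*1)*(-2) = (10/3)*(-2) = -20/3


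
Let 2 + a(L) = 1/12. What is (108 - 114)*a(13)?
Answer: 23/2 ≈ 11.500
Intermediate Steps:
a(L) = -23/12 (a(L) = -2 + 1/12 = -23/12)
(108 - 114)*a(13) = (108 - 114)*(-23/12) = -6*(-23/12) = 23/2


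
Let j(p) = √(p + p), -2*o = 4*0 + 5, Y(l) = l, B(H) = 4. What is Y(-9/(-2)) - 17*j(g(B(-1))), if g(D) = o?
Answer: 9/2 - 17*I*√5 ≈ 4.5 - 38.013*I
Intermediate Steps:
o = -5/2 (o = -(4*0 + 5)/2 = -(0 + 5)/2 = -½*5 = -5/2 ≈ -2.5000)
g(D) = -5/2
j(p) = √2*√p (j(p) = √(2*p) = √2*√p)
Y(-9/(-2)) - 17*j(g(B(-1))) = -9/(-2) - 17*√2*√(-5/2) = -9*(-½) - 17*√2*I*√10/2 = 9/2 - 17*I*√5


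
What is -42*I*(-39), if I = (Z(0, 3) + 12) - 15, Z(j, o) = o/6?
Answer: -4095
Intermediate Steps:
Z(j, o) = o/6 (Z(j, o) = o*(⅙) = o/6)
I = -5/2 (I = ((⅙)*3 + 12) - 15 = (½ + 12) - 15 = 25/2 - 15 = -5/2 ≈ -2.5000)
-42*I*(-39) = -42*(-5/2)*(-39) = 105*(-39) = -4095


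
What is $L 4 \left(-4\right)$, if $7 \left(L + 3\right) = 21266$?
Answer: $-48560$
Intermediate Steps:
$L = 3035$ ($L = -3 + \frac{1}{7} \cdot 21266 = -3 + 3038 = 3035$)
$L 4 \left(-4\right) = 3035 \cdot 4 \left(-4\right) = 3035 \left(-16\right) = -48560$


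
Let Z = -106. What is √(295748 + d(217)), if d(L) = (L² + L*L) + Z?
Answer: 2*√97455 ≈ 624.36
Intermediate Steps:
d(L) = -106 + 2*L² (d(L) = (L² + L*L) - 106 = (L² + L²) - 106 = 2*L² - 106 = -106 + 2*L²)
√(295748 + d(217)) = √(295748 + (-106 + 2*217²)) = √(295748 + (-106 + 2*47089)) = √(295748 + (-106 + 94178)) = √(295748 + 94072) = √389820 = 2*√97455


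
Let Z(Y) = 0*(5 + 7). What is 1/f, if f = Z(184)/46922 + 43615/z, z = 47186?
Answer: 47186/43615 ≈ 1.0819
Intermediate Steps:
Z(Y) = 0 (Z(Y) = 0*12 = 0)
f = 43615/47186 (f = 0/46922 + 43615/47186 = 0*(1/46922) + 43615*(1/47186) = 0 + 43615/47186 = 43615/47186 ≈ 0.92432)
1/f = 1/(43615/47186) = 47186/43615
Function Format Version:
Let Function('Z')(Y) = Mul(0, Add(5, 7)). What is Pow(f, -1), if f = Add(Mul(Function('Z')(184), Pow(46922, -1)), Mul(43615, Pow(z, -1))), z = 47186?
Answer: Rational(47186, 43615) ≈ 1.0819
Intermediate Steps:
Function('Z')(Y) = 0 (Function('Z')(Y) = Mul(0, 12) = 0)
f = Rational(43615, 47186) (f = Add(Mul(0, Pow(46922, -1)), Mul(43615, Pow(47186, -1))) = Add(Mul(0, Rational(1, 46922)), Mul(43615, Rational(1, 47186))) = Add(0, Rational(43615, 47186)) = Rational(43615, 47186) ≈ 0.92432)
Pow(f, -1) = Pow(Rational(43615, 47186), -1) = Rational(47186, 43615)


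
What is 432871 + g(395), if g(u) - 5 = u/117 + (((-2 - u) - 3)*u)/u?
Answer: 50600087/117 ≈ 4.3248e+5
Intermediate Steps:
g(u) = -116*u/117 (g(u) = 5 + (u/117 + (((-2 - u) - 3)*u)/u) = 5 + (u*(1/117) + ((-5 - u)*u)/u) = 5 + (u/117 + (u*(-5 - u))/u) = 5 + (u/117 + (-5 - u)) = 5 + (-5 - 116*u/117) = -116*u/117)
432871 + g(395) = 432871 - 116/117*395 = 432871 - 45820/117 = 50600087/117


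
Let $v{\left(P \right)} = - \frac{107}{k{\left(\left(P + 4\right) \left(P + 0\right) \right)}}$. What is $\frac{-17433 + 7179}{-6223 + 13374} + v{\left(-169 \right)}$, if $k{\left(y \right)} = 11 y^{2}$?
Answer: $- \frac{87705595105807}{61164687451725} \approx -1.4339$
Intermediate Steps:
$v{\left(P \right)} = - \frac{107}{11 P^{2} \left(4 + P\right)^{2}}$ ($v{\left(P \right)} = - \frac{107}{11 \left(\left(P + 4\right) \left(P + 0\right)\right)^{2}} = - \frac{107}{11 \left(\left(4 + P\right) P\right)^{2}} = - \frac{107}{11 \left(P \left(4 + P\right)\right)^{2}} = - \frac{107}{11 P^{2} \left(4 + P\right)^{2}}$)
$\frac{-17433 + 7179}{-6223 + 13374} + v{\left(-169 \right)} = \frac{-17433 + 7179}{-6223 + 13374} - \frac{107}{11 \cdot 28561 \left(4 - 169\right)^{2}} = - \frac{10254}{7151} - \frac{107}{314171 \cdot 27225} = \left(-10254\right) \frac{1}{7151} - \frac{107}{314171} \cdot \frac{1}{27225} = - \frac{10254}{7151} - \frac{107}{8553305475} = - \frac{87705595105807}{61164687451725}$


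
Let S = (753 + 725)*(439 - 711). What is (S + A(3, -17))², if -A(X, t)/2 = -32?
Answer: 161565410304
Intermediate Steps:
A(X, t) = 64 (A(X, t) = -2*(-32) = 64)
S = -402016 (S = 1478*(-272) = -402016)
(S + A(3, -17))² = (-402016 + 64)² = (-401952)² = 161565410304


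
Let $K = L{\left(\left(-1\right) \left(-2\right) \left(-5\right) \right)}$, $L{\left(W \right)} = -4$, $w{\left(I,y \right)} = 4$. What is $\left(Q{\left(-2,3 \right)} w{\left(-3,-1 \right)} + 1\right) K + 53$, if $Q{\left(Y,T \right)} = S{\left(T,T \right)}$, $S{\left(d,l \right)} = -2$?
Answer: $81$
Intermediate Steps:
$Q{\left(Y,T \right)} = -2$
$K = -4$
$\left(Q{\left(-2,3 \right)} w{\left(-3,-1 \right)} + 1\right) K + 53 = \left(\left(-2\right) 4 + 1\right) \left(-4\right) + 53 = \left(-8 + 1\right) \left(-4\right) + 53 = \left(-7\right) \left(-4\right) + 53 = 28 + 53 = 81$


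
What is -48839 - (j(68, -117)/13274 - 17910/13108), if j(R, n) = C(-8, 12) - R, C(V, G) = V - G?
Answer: -2124382956711/43498898 ≈ -48838.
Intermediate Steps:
j(R, n) = -20 - R (j(R, n) = (-8 - 1*12) - R = (-8 - 12) - R = -20 - R)
-48839 - (j(68, -117)/13274 - 17910/13108) = -48839 - ((-20 - 1*68)/13274 - 17910/13108) = -48839 - ((-20 - 68)*(1/13274) - 17910*1/13108) = -48839 - (-88*1/13274 - 8955/6554) = -48839 - (-44/6637 - 8955/6554) = -48839 - 1*(-59722711/43498898) = -48839 + 59722711/43498898 = -2124382956711/43498898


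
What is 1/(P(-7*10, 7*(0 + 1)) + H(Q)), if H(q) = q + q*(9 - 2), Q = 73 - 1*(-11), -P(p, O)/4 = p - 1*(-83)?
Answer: 1/620 ≈ 0.0016129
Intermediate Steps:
P(p, O) = -332 - 4*p (P(p, O) = -4*(p - 1*(-83)) = -4*(p + 83) = -4*(83 + p) = -332 - 4*p)
Q = 84 (Q = 73 + 11 = 84)
H(q) = 8*q (H(q) = q + q*7 = q + 7*q = 8*q)
1/(P(-7*10, 7*(0 + 1)) + H(Q)) = 1/((-332 - (-28)*10) + 8*84) = 1/((-332 - 4*(-70)) + 672) = 1/((-332 + 280) + 672) = 1/(-52 + 672) = 1/620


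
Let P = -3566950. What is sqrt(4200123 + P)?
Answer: sqrt(633173) ≈ 795.72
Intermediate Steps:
sqrt(4200123 + P) = sqrt(4200123 - 3566950) = sqrt(633173)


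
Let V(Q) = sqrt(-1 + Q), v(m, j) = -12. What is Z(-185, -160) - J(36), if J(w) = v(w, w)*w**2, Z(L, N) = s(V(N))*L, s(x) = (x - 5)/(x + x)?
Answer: 30919/2 - 925*I*sqrt(161)/322 ≈ 15460.0 - 36.45*I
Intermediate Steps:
s(x) = (-5 + x)/(2*x) (s(x) = (-5 + x)/((2*x)) = (-5 + x)*(1/(2*x)) = (-5 + x)/(2*x))
Z(L, N) = L*(-5 + sqrt(-1 + N))/(2*sqrt(-1 + N)) (Z(L, N) = ((-5 + sqrt(-1 + N))/(2*(sqrt(-1 + N))))*L = ((-5 + sqrt(-1 + N))/(2*sqrt(-1 + N)))*L = L*(-5 + sqrt(-1 + N))/(2*sqrt(-1 + N)))
J(w) = -12*w**2
Z(-185, -160) - J(36) = ((1/2)*(-185) - 5/2*(-185)/sqrt(-1 - 160)) - (-12)*36**2 = (-185/2 - 5/2*(-185)/sqrt(-161)) - (-12)*1296 = (-185/2 - 5/2*(-185)*(-I*sqrt(161)/161)) - 1*(-15552) = (-185/2 - 925*I*sqrt(161)/322) + 15552 = 30919/2 - 925*I*sqrt(161)/322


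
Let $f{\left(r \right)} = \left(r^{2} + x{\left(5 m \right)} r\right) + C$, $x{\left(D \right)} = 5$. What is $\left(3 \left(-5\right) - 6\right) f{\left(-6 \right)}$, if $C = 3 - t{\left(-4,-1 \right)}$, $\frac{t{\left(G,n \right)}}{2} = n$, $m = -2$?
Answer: $-231$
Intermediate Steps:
$t{\left(G,n \right)} = 2 n$
$C = 5$ ($C = 3 - 2 \left(-1\right) = 3 - -2 = 3 + 2 = 5$)
$f{\left(r \right)} = 5 + r^{2} + 5 r$ ($f{\left(r \right)} = \left(r^{2} + 5 r\right) + 5 = 5 + r^{2} + 5 r$)
$\left(3 \left(-5\right) - 6\right) f{\left(-6 \right)} = \left(3 \left(-5\right) - 6\right) \left(5 + \left(-6\right)^{2} + 5 \left(-6\right)\right) = \left(-15 - 6\right) \left(5 + 36 - 30\right) = \left(-21\right) 11 = -231$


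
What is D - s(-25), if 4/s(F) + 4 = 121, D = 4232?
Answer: 495140/117 ≈ 4232.0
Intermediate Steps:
s(F) = 4/117 (s(F) = 4/(-4 + 121) = 4/117)
D - s(-25) = 4232 - 1*4/117 = 4232 - 4/117 = 495140/117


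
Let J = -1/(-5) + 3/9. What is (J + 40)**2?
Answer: 369664/225 ≈ 1643.0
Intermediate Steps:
J = 8/15 (J = -1*(-1/5) + 3*(1/9) = 1/5 + 1/3 = 8/15 ≈ 0.53333)
(J + 40)**2 = (8/15 + 40)**2 = (608/15)**2 = 369664/225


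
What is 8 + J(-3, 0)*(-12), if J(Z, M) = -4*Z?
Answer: -136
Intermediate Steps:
8 + J(-3, 0)*(-12) = 8 - 4*(-3)*(-12) = 8 + 12*(-12) = 8 - 144 = -136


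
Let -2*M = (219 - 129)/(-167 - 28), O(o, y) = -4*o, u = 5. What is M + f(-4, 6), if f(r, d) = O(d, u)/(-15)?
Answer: 119/65 ≈ 1.8308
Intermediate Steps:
f(r, d) = 4*d/15 (f(r, d) = -4*d/(-15) = -4*d*(-1/15) = 4*d/15)
M = 3/13 (M = -(219 - 129)/(2*(-167 - 28)) = -45/(-195) = -45*(-1)/195 = -1/2*(-6/13) = 3/13 ≈ 0.23077)
M + f(-4, 6) = 3/13 + (4/15)*6 = 3/13 + 8/5 = 119/65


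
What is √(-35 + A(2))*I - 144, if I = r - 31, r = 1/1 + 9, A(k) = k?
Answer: -144 - 21*I*√33 ≈ -144.0 - 120.64*I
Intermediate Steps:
r = 10 (r = 1 + 9 = 10)
I = -21 (I = 10 - 31 = -21)
√(-35 + A(2))*I - 144 = √(-35 + 2)*(-21) - 144 = √(-33)*(-21) - 144 = (I*√33)*(-21) - 144 = -21*I*√33 - 144 = -144 - 21*I*√33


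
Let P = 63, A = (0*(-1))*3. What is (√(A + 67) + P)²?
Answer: (63 + √67)² ≈ 5067.4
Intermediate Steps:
A = 0 (A = 0*3 = 0)
(√(A + 67) + P)² = (√(0 + 67) + 63)² = (√67 + 63)² = (63 + √67)²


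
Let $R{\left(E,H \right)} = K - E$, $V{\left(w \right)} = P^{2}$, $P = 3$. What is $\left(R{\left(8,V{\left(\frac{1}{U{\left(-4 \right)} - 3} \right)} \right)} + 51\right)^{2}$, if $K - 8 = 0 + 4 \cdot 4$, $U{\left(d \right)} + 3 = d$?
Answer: $4489$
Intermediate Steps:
$U{\left(d \right)} = -3 + d$
$V{\left(w \right)} = 9$ ($V{\left(w \right)} = 3^{2} = 9$)
$K = 24$ ($K = 8 + \left(0 + 4 \cdot 4\right) = 8 + \left(0 + 16\right) = 8 + 16 = 24$)
$R{\left(E,H \right)} = 24 - E$
$\left(R{\left(8,V{\left(\frac{1}{U{\left(-4 \right)} - 3} \right)} \right)} + 51\right)^{2} = \left(\left(24 - 8\right) + 51\right)^{2} = \left(16 + 51\right)^{2} = 67^{2} = 4489$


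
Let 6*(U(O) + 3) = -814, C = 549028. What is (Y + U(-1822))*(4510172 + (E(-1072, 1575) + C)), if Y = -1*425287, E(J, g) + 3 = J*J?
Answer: -7923613877537/3 ≈ -2.6412e+12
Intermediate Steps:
E(J, g) = -3 + J² (E(J, g) = -3 + J*J = -3 + J²)
U(O) = -416/3 (U(O) = -3 + (⅙)*(-814) = -3 - 407/3 = -416/3)
Y = -425287
(Y + U(-1822))*(4510172 + (E(-1072, 1575) + C)) = (-425287 - 416/3)*(4510172 + ((-3 + (-1072)²) + 549028)) = -1276277*(4510172 + ((-3 + 1149184) + 549028))/3 = -1276277*(4510172 + (1149181 + 549028))/3 = -1276277*(4510172 + 1698209)/3 = -1276277/3*6208381 = -7923613877537/3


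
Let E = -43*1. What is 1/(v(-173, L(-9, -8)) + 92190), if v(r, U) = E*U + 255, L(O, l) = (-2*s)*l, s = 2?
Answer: 1/91069 ≈ 1.0981e-5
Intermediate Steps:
E = -43
L(O, l) = -4*l (L(O, l) = (-2*2)*l = -4*l)
v(r, U) = 255 - 43*U (v(r, U) = -43*U + 255 = 255 - 43*U)
1/(v(-173, L(-9, -8)) + 92190) = 1/((255 - (-172)*(-8)) + 92190) = 1/((255 - 43*32) + 92190) = 1/((255 - 1376) + 92190) = 1/(-1121 + 92190) = 1/91069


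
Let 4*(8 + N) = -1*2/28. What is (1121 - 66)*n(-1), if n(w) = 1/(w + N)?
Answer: -11816/101 ≈ -116.99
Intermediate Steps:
N = -449/56 (N = -8 + (-1*2/28)/4 = -8 + (-2*1/28)/4 = -8 + (1/4)*(-1/14) = -8 - 1/56 = -449/56 ≈ -8.0179)
n(w) = 1/(-449/56 + w) (n(w) = 1/(w - 449/56) = 1/(-449/56 + w))
(1121 - 66)*n(-1) = (1121 - 66)*(56/(-449 + 56*(-1))) = 1055*(56/(-449 - 56)) = 1055*(56/(-505)) = 1055*(56*(-1/505)) = 1055*(-56/505) = -11816/101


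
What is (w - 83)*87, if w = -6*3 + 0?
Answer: -8787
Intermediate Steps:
w = -18 (w = -18 + 0 = -18)
(w - 83)*87 = (-18 - 83)*87 = -101*87 = -8787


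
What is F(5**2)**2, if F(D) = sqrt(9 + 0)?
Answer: 9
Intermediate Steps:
F(D) = 3 (F(D) = sqrt(9) = 3)
F(5**2)**2 = 3**2 = 9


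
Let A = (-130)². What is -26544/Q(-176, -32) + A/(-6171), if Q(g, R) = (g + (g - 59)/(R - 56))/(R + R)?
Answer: -131828058124/13446609 ≈ -9803.8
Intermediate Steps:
Q(g, R) = (g + (-59 + g)/(-56 + R))/(2*R) (Q(g, R) = (g + (-59 + g)/(-56 + R))/((2*R)) = (g + (-59 + g)/(-56 + R))*(1/(2*R)) = (g + (-59 + g)/(-56 + R))/(2*R))
A = 16900
-26544/Q(-176, -32) + A/(-6171) = -26544*(-64*(-56 - 32)/(-59 - 55*(-176) - 32*(-176))) + 16900/(-6171) = -26544*5632/(-59 + 9680 + 5632) + 16900*(-1/6171) = -26544/((½)*(-1/32)*(-1/88)*15253) - 16900/6171 = -26544/15253/5632 - 16900/6171 = -26544*5632/15253 - 16900/6171 = -21356544/2179 - 16900/6171 = -131828058124/13446609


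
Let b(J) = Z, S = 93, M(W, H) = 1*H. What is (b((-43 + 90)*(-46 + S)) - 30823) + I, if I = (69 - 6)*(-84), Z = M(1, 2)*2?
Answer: -36111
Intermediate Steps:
M(W, H) = H
Z = 4 (Z = 2*2 = 4)
b(J) = 4
I = -5292 (I = 63*(-84) = -5292)
(b((-43 + 90)*(-46 + S)) - 30823) + I = (4 - 30823) - 5292 = -30819 - 5292 = -36111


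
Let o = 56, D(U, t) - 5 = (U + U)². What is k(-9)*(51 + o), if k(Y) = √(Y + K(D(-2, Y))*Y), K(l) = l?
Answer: 321*I*√22 ≈ 1505.6*I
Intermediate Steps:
D(U, t) = 5 + 4*U² (D(U, t) = 5 + (U + U)² = 5 + (2*U)² = 5 + 4*U²)
k(Y) = √22*√Y (k(Y) = √(Y + (5 + 4*(-2)²)*Y) = √(Y + (5 + 4*4)*Y) = √(Y + (5 + 16)*Y) = √(Y + 21*Y) = √(22*Y) = √22*√Y)
k(-9)*(51 + o) = (√22*√(-9))*(51 + 56) = (√22*(3*I))*107 = (3*I*√22)*107 = 321*I*√22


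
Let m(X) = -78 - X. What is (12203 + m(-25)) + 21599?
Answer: 33749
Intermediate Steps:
(12203 + m(-25)) + 21599 = (12203 + (-78 - 1*(-25))) + 21599 = (12203 + (-78 + 25)) + 21599 = (12203 - 53) + 21599 = 12150 + 21599 = 33749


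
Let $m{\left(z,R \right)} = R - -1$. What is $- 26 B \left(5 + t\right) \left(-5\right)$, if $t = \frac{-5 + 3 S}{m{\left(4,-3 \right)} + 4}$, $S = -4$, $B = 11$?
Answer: $-5005$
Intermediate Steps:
$m{\left(z,R \right)} = 1 + R$ ($m{\left(z,R \right)} = R + 1 = 1 + R$)
$t = - \frac{17}{2}$ ($t = \frac{-5 + 3 \left(-4\right)}{\left(1 - 3\right) + 4} = \frac{-5 - 12}{-2 + 4} = - \frac{17}{2} \approx -8.5$)
$- 26 B \left(5 + t\right) \left(-5\right) = \left(-26\right) 11 \left(5 - \frac{17}{2}\right) \left(-5\right) = - 286 \left(\left(- \frac{7}{2}\right) \left(-5\right)\right) = \left(-286\right) \frac{35}{2} = -5005$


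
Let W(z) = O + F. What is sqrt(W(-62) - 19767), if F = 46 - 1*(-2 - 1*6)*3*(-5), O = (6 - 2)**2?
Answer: 5*I*sqrt(793) ≈ 140.8*I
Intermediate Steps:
O = 16 (O = 4**2 = 16)
F = -74 (F = 46 - 1*(-2 - 6)*(-15) = 46 - 1*(-8)*(-15) = 46 - (-8)*(-15) = 46 - 1*120 = 46 - 120 = -74)
W(z) = -58 (W(z) = 16 - 74 = -58)
sqrt(W(-62) - 19767) = sqrt(-58 - 19767) = sqrt(-19825) = 5*I*sqrt(793)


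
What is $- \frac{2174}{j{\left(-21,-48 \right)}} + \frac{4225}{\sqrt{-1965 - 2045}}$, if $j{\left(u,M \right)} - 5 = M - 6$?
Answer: $\frac{2174}{49} - \frac{845 i \sqrt{4010}}{802} \approx 44.367 - 66.72 i$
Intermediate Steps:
$j{\left(u,M \right)} = -1 + M$ ($j{\left(u,M \right)} = 5 + \left(M - 6\right) = 5 + \left(-6 + M\right) = -1 + M$)
$- \frac{2174}{j{\left(-21,-48 \right)}} + \frac{4225}{\sqrt{-1965 - 2045}} = - \frac{2174}{-1 - 48} + \frac{4225}{\sqrt{-1965 - 2045}} = - \frac{2174}{-49} + \frac{4225}{\sqrt{-4010}} = \left(-2174\right) \left(- \frac{1}{49}\right) + \frac{4225}{i \sqrt{4010}} = \frac{2174}{49} + 4225 \left(- \frac{i \sqrt{4010}}{4010}\right) = \frac{2174}{49} - \frac{845 i \sqrt{4010}}{802}$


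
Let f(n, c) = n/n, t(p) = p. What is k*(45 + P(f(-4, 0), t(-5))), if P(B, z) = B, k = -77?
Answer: -3542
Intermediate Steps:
f(n, c) = 1
k*(45 + P(f(-4, 0), t(-5))) = -77*(45 + 1) = -77*46 = -3542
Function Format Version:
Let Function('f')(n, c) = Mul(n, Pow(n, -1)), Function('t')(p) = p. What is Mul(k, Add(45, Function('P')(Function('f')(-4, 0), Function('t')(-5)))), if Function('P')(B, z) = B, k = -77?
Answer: -3542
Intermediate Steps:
Function('f')(n, c) = 1
Mul(k, Add(45, Function('P')(Function('f')(-4, 0), Function('t')(-5)))) = Mul(-77, Add(45, 1)) = Mul(-77, 46) = -3542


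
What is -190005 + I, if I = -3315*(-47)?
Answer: -34200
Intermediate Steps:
I = 155805
-190005 + I = -190005 + 155805 = -34200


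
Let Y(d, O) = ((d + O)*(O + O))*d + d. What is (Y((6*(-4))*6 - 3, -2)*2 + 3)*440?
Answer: -77226600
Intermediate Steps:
Y(d, O) = d + 2*O*d*(O + d) (Y(d, O) = ((O + d)*(2*O))*d + d = (2*O*(O + d))*d + d = 2*O*d*(O + d) + d = d + 2*O*d*(O + d))
(Y((6*(-4))*6 - 3, -2)*2 + 3)*440 = ((((6*(-4))*6 - 3)*(1 + 2*(-2)**2 + 2*(-2)*((6*(-4))*6 - 3)))*2 + 3)*440 = (((-24*6 - 3)*(1 + 2*4 + 2*(-2)*(-24*6 - 3)))*2 + 3)*440 = (((-144 - 3)*(1 + 8 + 2*(-2)*(-144 - 3)))*2 + 3)*440 = (-147*(1 + 8 + 2*(-2)*(-147))*2 + 3)*440 = (-147*(1 + 8 + 588)*2 + 3)*440 = (-147*597*2 + 3)*440 = (-87759*2 + 3)*440 = (-175518 + 3)*440 = -175515*440 = -77226600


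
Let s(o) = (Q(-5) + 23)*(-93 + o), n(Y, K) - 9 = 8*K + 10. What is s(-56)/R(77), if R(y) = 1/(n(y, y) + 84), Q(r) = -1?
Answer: -2356882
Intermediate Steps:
n(Y, K) = 19 + 8*K (n(Y, K) = 9 + (8*K + 10) = 9 + (10 + 8*K) = 19 + 8*K)
R(y) = 1/(103 + 8*y) (R(y) = 1/((19 + 8*y) + 84) = 1/(103 + 8*y))
s(o) = -2046 + 22*o (s(o) = (-1 + 23)*(-93 + o) = 22*(-93 + o) = -2046 + 22*o)
s(-56)/R(77) = (-2046 + 22*(-56))/(1/(103 + 8*77)) = (-2046 - 1232)/(1/(103 + 616)) = -3278/(1/719) = -3278/1/719 = -3278*719 = -2356882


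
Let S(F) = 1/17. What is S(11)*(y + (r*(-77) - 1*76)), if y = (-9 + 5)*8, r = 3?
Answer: -339/17 ≈ -19.941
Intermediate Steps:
y = -32 (y = -4*8 = -32)
S(F) = 1/17
S(11)*(y + (r*(-77) - 1*76)) = (-32 + (3*(-77) - 1*76))/17 = (-32 + (-231 - 76))/17 = (-32 - 307)/17 = (1/17)*(-339) = -339/17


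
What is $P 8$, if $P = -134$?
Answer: $-1072$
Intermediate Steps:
$P 8 = \left(-134\right) 8 = -1072$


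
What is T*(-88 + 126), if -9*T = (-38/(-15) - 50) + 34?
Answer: 7676/135 ≈ 56.859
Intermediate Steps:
T = 202/135 (T = -((-38/(-15) - 50) + 34)/9 = -((-38*(-1/15) - 50) + 34)/9 = -((38/15 - 50) + 34)/9 = -(-712/15 + 34)/9 = -⅑*(-202/15) = 202/135 ≈ 1.4963)
T*(-88 + 126) = 202*(-88 + 126)/135 = (202/135)*38 = 7676/135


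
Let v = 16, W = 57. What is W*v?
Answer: 912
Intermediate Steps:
W*v = 57*16 = 912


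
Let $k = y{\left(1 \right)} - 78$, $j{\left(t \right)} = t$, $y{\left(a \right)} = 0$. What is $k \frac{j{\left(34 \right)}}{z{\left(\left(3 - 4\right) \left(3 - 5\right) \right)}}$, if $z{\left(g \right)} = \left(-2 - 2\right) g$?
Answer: $\frac{663}{2} \approx 331.5$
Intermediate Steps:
$k = -78$ ($k = 0 - 78 = -78$)
$z{\left(g \right)} = - 4 g$
$k \frac{j{\left(34 \right)}}{z{\left(\left(3 - 4\right) \left(3 - 5\right) \right)}} = - 78 \frac{34}{\left(-4\right) \left(3 - 4\right) \left(3 - 5\right)} = - 78 \frac{34}{\left(-4\right) \left(3 - 4\right) \left(-2\right)} = - 78 \frac{34}{\left(-4\right) \left(\left(-1\right) \left(-2\right)\right)} = - 78 \frac{34}{\left(-4\right) 2} = - 78 \frac{34}{-8} = - 78 \cdot 34 \left(- \frac{1}{8}\right) = \left(-78\right) \left(- \frac{17}{4}\right) = \frac{663}{2}$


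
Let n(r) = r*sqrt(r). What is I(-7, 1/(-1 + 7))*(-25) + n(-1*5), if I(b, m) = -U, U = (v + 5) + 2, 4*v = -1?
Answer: 675/4 - 5*I*sqrt(5) ≈ 168.75 - 11.18*I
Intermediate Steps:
v = -1/4 (v = (1/4)*(-1) = -1/4 ≈ -0.25000)
U = 27/4 (U = (-1/4 + 5) + 2 = 19/4 + 2 = 27/4 ≈ 6.7500)
I(b, m) = -27/4 (I(b, m) = -1*27/4 = -27/4)
n(r) = r**(3/2)
I(-7, 1/(-1 + 7))*(-25) + n(-1*5) = -27/4*(-25) + (-1*5)**(3/2) = 675/4 + (-5)**(3/2) = 675/4 - 5*I*sqrt(5)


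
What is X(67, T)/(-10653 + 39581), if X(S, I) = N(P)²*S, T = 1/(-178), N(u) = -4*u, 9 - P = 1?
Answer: 268/113 ≈ 2.3717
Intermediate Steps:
P = 8 (P = 9 - 1*1 = 9 - 1 = 8)
T = -1/178 ≈ -0.0056180
X(S, I) = 1024*S (X(S, I) = (-4*8)²*S = (-32)²*S = 1024*S)
X(67, T)/(-10653 + 39581) = (1024*67)/(-10653 + 39581) = 68608/28928 = 68608*(1/28928) = 268/113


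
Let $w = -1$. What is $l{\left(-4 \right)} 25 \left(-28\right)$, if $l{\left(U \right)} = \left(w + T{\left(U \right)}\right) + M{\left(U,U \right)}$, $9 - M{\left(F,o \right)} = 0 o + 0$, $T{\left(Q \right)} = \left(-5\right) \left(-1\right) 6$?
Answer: $-26600$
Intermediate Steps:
$T{\left(Q \right)} = 30$ ($T{\left(Q \right)} = 5 \cdot 6 = 30$)
$M{\left(F,o \right)} = 9$ ($M{\left(F,o \right)} = 9 - \left(0 o + 0\right) = 9 - \left(0 + 0\right) = 9 - 0 = 9 + 0 = 9$)
$l{\left(U \right)} = 38$ ($l{\left(U \right)} = \left(-1 + 30\right) + 9 = 29 + 9 = 38$)
$l{\left(-4 \right)} 25 \left(-28\right) = 38 \cdot 25 \left(-28\right) = 950 \left(-28\right) = -26600$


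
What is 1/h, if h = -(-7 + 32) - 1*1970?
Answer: -1/1995 ≈ -0.00050125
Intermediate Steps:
h = -1995 (h = -1*25 - 1970 = -25 - 1970 = -1995)
1/h = 1/(-1995) = -1/1995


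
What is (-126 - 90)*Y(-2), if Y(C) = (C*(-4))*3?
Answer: -5184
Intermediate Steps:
Y(C) = -12*C (Y(C) = -4*C*3 = -12*C)
(-126 - 90)*Y(-2) = (-126 - 90)*(-12*(-2)) = -216*24 = -5184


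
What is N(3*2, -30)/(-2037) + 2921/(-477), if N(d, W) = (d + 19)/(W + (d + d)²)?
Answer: -25122989/4102518 ≈ -6.1238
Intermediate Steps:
N(d, W) = (19 + d)/(W + 4*d²) (N(d, W) = (19 + d)/(W + (2*d)²) = (19 + d)/(W + 4*d²))
N(3*2, -30)/(-2037) + 2921/(-477) = ((19 + 3*2)/(-30 + 4*(3*2)²))/(-2037) + 2921/(-477) = ((19 + 6)/(-30 + 4*6²))*(-1/2037) + 2921*(-1/477) = (25/(-30 + 4*36))*(-1/2037) - 2921/477 = (25/(-30 + 144))*(-1/2037) - 2921/477 = (25/114)*(-1/2037) - 2921/477 = -25/232218 - 2921/477 = -25122989/4102518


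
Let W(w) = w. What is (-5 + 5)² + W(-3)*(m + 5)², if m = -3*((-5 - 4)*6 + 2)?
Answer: -77763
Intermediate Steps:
m = 156 (m = -3*(-9*6 + 2) = -3*(-54 + 2) = -3*(-52) = 156)
(-5 + 5)² + W(-3)*(m + 5)² = (-5 + 5)² - 3*(156 + 5)² = 0² - 3*161² = 0 - 3*25921 = 0 - 77763 = -77763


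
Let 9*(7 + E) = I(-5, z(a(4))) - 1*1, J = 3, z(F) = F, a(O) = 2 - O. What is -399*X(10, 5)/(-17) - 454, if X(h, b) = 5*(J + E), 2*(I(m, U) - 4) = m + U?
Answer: -94853/102 ≈ -929.93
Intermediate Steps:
I(m, U) = 4 + U/2 + m/2 (I(m, U) = 4 + (m + U)/2 = 4 + (U + m)/2 = 4 + (U/2 + m/2) = 4 + U/2 + m/2)
E = -127/18 (E = -7 + ((4 + (2 - 1*4)/2 + (½)*(-5)) - 1*1)/9 = -7 + ((4 + (2 - 4)/2 - 5/2) - 1)/9 = -7 + ((4 + (½)*(-2) - 5/2) - 1)/9 = -7 + ((4 - 1 - 5/2) - 1)/9 = -7 + (½ - 1)/9 = -7 + (⅑)*(-½) = -7 - 1/18 = -127/18 ≈ -7.0556)
X(h, b) = -365/18 (X(h, b) = 5*(3 - 127/18) = 5*(-73/18) = -365/18)
-399*X(10, 5)/(-17) - 454 = -(-48545)/(6*(-17)) - 454 = -(-48545)*(-1)/(6*17) - 454 = -399*365/306 - 454 = -48545/102 - 454 = -94853/102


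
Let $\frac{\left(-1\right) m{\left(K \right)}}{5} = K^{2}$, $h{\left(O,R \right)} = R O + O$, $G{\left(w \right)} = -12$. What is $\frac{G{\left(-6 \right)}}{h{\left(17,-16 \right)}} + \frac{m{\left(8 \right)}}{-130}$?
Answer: $\frac{2772}{1105} \approx 2.5086$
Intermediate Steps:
$h{\left(O,R \right)} = O + O R$ ($h{\left(O,R \right)} = O R + O = O + O R$)
$m{\left(K \right)} = - 5 K^{2}$
$\frac{G{\left(-6 \right)}}{h{\left(17,-16 \right)}} + \frac{m{\left(8 \right)}}{-130} = - \frac{12}{17 \left(1 - 16\right)} + \frac{\left(-5\right) 8^{2}}{-130} = - \frac{12}{17 \left(-15\right)} + \left(-5\right) 64 \left(- \frac{1}{130}\right) = - \frac{12}{-255} - - \frac{32}{13} = \left(-12\right) \left(- \frac{1}{255}\right) + \frac{32}{13} = \frac{4}{85} + \frac{32}{13} = \frac{2772}{1105}$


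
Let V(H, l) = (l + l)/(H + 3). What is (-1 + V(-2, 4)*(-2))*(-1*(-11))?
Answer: -187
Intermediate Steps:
V(H, l) = 2*l/(3 + H) (V(H, l) = (2*l)/(3 + H) = 2*l/(3 + H))
(-1 + V(-2, 4)*(-2))*(-1*(-11)) = (-1 + (2*4/(3 - 2))*(-2))*(-1*(-11)) = (-1 + (2*4/1)*(-2))*11 = (-1 + (2*4*1)*(-2))*11 = (-1 + 8*(-2))*11 = (-1 - 16)*11 = -17*11 = -187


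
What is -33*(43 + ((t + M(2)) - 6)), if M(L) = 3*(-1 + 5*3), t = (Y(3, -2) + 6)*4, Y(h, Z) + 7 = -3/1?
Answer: -2079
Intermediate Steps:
Y(h, Z) = -10 (Y(h, Z) = -7 - 3/1 = -7 - 3*1 = -7 - 3 = -10)
t = -16 (t = (-10 + 6)*4 = -4*4 = -16)
M(L) = 42 (M(L) = 3*(-1 + 15) = 3*14 = 42)
-33*(43 + ((t + M(2)) - 6)) = -33*(43 + ((-16 + 42) - 6)) = -33*(43 + (26 - 6)) = -33*(43 + 20) = -33*63 = -2079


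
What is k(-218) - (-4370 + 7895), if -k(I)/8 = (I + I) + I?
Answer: 1707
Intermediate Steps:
k(I) = -24*I (k(I) = -8*((I + I) + I) = -8*(2*I + I) = -24*I)
k(-218) - (-4370 + 7895) = -24*(-218) - (-4370 + 7895) = 5232 - 1*3525 = 5232 - 3525 = 1707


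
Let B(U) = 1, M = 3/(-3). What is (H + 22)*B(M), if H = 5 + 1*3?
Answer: 30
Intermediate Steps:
M = -1 (M = 3*(-⅓) = -1)
H = 8 (H = 5 + 3 = 8)
(H + 22)*B(M) = (8 + 22)*1 = 30*1 = 30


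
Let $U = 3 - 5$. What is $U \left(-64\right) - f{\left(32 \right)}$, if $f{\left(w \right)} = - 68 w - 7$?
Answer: $2311$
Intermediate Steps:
$U = -2$ ($U = 3 - 5 = -2$)
$f{\left(w \right)} = -7 - 68 w$
$U \left(-64\right) - f{\left(32 \right)} = \left(-2\right) \left(-64\right) - \left(-7 - 2176\right) = 128 - \left(-7 - 2176\right) = 128 - -2183 = 128 + 2183 = 2311$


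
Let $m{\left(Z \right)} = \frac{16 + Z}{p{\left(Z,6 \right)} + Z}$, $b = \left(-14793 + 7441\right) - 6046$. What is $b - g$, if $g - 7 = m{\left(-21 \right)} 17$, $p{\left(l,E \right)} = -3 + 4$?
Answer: $- \frac{53637}{4} \approx -13409.0$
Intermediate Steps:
$p{\left(l,E \right)} = 1$
$b = -13398$ ($b = -7352 - 6046 = -13398$)
$m{\left(Z \right)} = \frac{16 + Z}{1 + Z}$
$g = \frac{45}{4}$ ($g = 7 + \frac{16 - 21}{1 - 21} \cdot 17 = 7 + \frac{1}{-20} \left(-5\right) 17 = 7 + \left(- \frac{1}{20}\right) \left(-5\right) 17 = 7 + \frac{1}{4} \cdot 17 = 7 + \frac{17}{4} = \frac{45}{4} \approx 11.25$)
$b - g = -13398 - \frac{45}{4} = - \frac{53637}{4}$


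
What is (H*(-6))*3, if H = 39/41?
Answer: -702/41 ≈ -17.122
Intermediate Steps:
H = 39/41 (H = 39*(1/41) = 39/41 ≈ 0.95122)
(H*(-6))*3 = ((39/41)*(-6))*3 = -234/41*3 = -702/41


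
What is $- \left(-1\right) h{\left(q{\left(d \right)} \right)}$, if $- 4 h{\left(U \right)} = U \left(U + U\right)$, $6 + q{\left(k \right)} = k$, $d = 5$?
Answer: $- \frac{1}{2} \approx -0.5$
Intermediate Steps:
$q{\left(k \right)} = -6 + k$
$h{\left(U \right)} = - \frac{U^{2}}{2}$ ($h{\left(U \right)} = - \frac{U \left(U + U\right)}{4} = - \frac{U 2 U}{4} = - \frac{2 U^{2}}{4} = - \frac{U^{2}}{2}$)
$- \left(-1\right) h{\left(q{\left(d \right)} \right)} = - \left(-1\right) \left(- \frac{\left(-6 + 5\right)^{2}}{2}\right) = - \left(-1\right) \left(- \frac{\left(-1\right)^{2}}{2}\right) = - \left(-1\right) \left(\left(- \frac{1}{2}\right) 1\right) = - \frac{\left(-1\right) \left(-1\right)}{2} = \left(-1\right) \frac{1}{2} = - \frac{1}{2}$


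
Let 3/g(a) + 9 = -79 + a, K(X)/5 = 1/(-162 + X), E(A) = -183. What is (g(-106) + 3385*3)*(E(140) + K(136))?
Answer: -9383429121/5044 ≈ -1.8603e+6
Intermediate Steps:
K(X) = 5/(-162 + X)
g(a) = 3/(-88 + a) (g(a) = 3/(-9 + (-79 + a)) = 3/(-88 + a))
(g(-106) + 3385*3)*(E(140) + K(136)) = (3/(-88 - 106) + 3385*3)*(-183 + 5/(-162 + 136)) = (3/(-194) + 10155)*(-183 + 5/(-26)) = (3*(-1/194) + 10155)*(-183 + 5*(-1/26)) = (-3/194 + 10155)*(-183 - 5/26) = (1970067/194)*(-4763/26) = -9383429121/5044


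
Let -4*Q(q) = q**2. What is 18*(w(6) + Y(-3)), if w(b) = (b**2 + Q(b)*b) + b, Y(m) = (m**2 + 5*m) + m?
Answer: -378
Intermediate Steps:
Y(m) = m**2 + 6*m
Q(q) = -q**2/4
w(b) = b + b**2 - b**3/4 (w(b) = (b**2 + (-b**2/4)*b) + b = (b**2 - b**3/4) + b = b + b**2 - b**3/4)
18*(w(6) + Y(-3)) = 18*(6*(1 + 6 - 1/4*6**2) - 3*(6 - 3)) = 18*(6*(1 + 6 - 1/4*36) - 3*3) = 18*(6*(1 + 6 - 9) - 9) = 18*(6*(-2) - 9) = 18*(-12 - 9) = 18*(-21) = -378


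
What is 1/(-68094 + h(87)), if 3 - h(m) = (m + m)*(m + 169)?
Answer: -1/112635 ≈ -8.8782e-6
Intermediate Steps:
h(m) = 3 - 2*m*(169 + m) (h(m) = 3 - (m + m)*(m + 169) = 3 - 2*m*(169 + m))
1/(-68094 + h(87)) = 1/(-68094 + (3 - 338*87 - 2*87²)) = 1/(-68094 + (3 - 29406 - 2*7569)) = 1/(-68094 + (3 - 29406 - 15138)) = 1/(-68094 - 44541) = 1/(-112635) = -1/112635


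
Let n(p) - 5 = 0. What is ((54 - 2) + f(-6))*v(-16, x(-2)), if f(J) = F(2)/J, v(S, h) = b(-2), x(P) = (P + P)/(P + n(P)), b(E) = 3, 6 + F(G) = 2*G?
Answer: 157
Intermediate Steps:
n(p) = 5 (n(p) = 5 + 0 = 5)
F(G) = -6 + 2*G
x(P) = 2*P/(5 + P) (x(P) = (P + P)/(P + 5) = (2*P)/(5 + P) = 2*P/(5 + P))
v(S, h) = 3
f(J) = -2/J (f(J) = (-6 + 2*2)/J = (-6 + 4)/J = -2/J)
((54 - 2) + f(-6))*v(-16, x(-2)) = ((54 - 2) - 2/(-6))*3 = (52 - 2*(-⅙))*3 = (52 + ⅓)*3 = (157/3)*3 = 157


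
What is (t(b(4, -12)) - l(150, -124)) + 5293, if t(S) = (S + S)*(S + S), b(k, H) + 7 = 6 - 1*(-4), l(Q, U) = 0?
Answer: 5329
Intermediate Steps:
b(k, H) = 3 (b(k, H) = -7 + (6 - 1*(-4)) = -7 + (6 + 4) = -7 + 10 = 3)
t(S) = 4*S² (t(S) = (2*S)*(2*S) = 4*S²)
(t(b(4, -12)) - l(150, -124)) + 5293 = (4*3² - 1*0) + 5293 = (4*9 + 0) + 5293 = (36 + 0) + 5293 = 36 + 5293 = 5329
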